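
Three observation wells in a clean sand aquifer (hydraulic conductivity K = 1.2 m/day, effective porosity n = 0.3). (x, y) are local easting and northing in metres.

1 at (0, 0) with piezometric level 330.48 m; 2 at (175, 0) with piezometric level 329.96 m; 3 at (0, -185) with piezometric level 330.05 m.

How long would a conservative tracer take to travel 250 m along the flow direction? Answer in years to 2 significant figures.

45 years

∂h/∂x = (329.96 − 330.48) / (175 − 0) = -0.002971
∂h/∂y = (330.05 − 330.48) / (-185 − 0) = +0.002324
|∇h| = √(-0.002971² + 0.002324²) = 0.003772
Seepage velocity v = K·i/n = 1.2 × 0.003772 / 0.3 = 0.01509 m/day.
t = 250 / 0.01509 = 1.657e+04 days = 45.4 years.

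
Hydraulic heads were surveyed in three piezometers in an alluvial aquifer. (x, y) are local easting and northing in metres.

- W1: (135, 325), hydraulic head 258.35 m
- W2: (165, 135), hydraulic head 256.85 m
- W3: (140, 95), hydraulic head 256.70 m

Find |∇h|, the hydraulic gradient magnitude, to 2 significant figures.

Differences from W1: to W2 (Δx, Δy, Δh) = (30, -190, -1.50); to W3 = (5, -230, -1.65).
Determinant of the coordinate differences = 30·(-230) − 5·(-190) = -5950.
∂h/∂x = [(-1.50)·(-230) − (-1.65)·(-190)] / -5950 = -0.005294
∂h/∂y = [30·(-1.65) − 5·(-1.50)] / -5950 = +0.007059
|∇h| = √(-0.005294² + 0.007059²) = 0.008824

0.0088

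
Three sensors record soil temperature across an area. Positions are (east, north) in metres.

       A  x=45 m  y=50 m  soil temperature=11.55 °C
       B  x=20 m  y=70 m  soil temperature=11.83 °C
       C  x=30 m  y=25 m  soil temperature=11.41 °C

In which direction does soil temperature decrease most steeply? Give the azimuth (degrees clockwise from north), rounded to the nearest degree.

With T = a·x + b·y + c and A as origin, the differences give:
  (-25)·a + 20·b = +0.28
  (-15)·a + (-25)·b = -0.14
Eliminate b (×(-25) and ×20, subtract): 925·a = -4.200 → a = ∂T/∂x = -0.004541
Back-substitute: b = ∂T/∂y = +0.008324.
Steepest decrease is along −∇f: components (+0.004541 E, -0.008324 N).
Azimuth = atan2(+0.004541, -0.008324) = 151.4° ≈ 151°.

151°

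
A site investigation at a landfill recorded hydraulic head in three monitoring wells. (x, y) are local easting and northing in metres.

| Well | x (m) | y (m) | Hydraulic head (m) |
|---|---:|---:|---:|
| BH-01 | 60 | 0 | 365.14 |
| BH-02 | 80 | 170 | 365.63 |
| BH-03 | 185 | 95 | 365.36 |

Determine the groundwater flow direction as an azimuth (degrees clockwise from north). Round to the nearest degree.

Taking BH-01 as reference: BH-02−BH-01 = (20, 170, +0.49); BH-03−BH-01 = (125, 95, +0.22).
Solve a·Δx + b·Δy = Δh: det = 20·95 − 125·170 = -19350.
∂h/∂x = [(+0.49)·95 − (+0.22)·170] / -19350 = -0.0004729
∂h/∂y = [20·(+0.22) − 125·(+0.49)] / -19350 = +0.002938
Flow direction (−∇h) has components (+0.0004729 E, -0.002938 N).
Azimuth = atan2(E, N) = atan2(+0.0004729, -0.002938) = 170.9° ≈ 171°.

171°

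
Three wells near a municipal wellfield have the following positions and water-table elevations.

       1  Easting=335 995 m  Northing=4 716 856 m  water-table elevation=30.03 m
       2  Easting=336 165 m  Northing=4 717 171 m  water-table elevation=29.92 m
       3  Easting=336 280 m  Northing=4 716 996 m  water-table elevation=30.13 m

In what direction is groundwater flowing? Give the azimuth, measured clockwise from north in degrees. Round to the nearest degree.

Taking 1 as reference: 2−1 = (170, 315, -0.11); 3−1 = (285, 140, +0.10).
Solve a·Δx + b·Δy = Δh: det = 170·140 − 285·315 = -65975.
∂h/∂x = [(-0.11)·140 − (+0.10)·315] / -65975 = +0.0007109
∂h/∂y = [170·(+0.10) − 285·(-0.11)] / -65975 = -0.0007329
Flow direction (−∇h) has components (-0.0007109 E, +0.0007329 N).
Azimuth = atan2(E, N) = atan2(-0.0007109, +0.0007329) = 315.9° ≈ 316°.

316°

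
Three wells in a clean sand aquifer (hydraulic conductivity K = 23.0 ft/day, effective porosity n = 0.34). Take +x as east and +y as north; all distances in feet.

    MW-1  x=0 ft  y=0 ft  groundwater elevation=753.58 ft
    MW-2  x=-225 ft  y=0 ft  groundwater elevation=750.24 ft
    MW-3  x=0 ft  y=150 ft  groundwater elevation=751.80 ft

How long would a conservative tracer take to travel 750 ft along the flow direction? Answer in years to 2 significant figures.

∂h/∂x = (750.24 − 753.58) / (-225 − 0) = +0.01484
∂h/∂y = (751.80 − 753.58) / (150 − 0) = -0.01187
|∇h| = √(0.01484² + -0.01187²) = 0.019
Seepage velocity v = K·i/n = 23.0 × 0.019 / 0.34 = 1.285 ft/day.
t = 750 / 1.285 = 583.7 days = 1.6 years.

1.6 years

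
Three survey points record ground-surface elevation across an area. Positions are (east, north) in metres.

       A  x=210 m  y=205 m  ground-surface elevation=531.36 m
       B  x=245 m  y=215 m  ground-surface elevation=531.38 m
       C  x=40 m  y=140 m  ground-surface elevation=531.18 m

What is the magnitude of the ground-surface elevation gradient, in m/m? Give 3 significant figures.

0.00512 m/m

With z = a·x + b·y + c and A as origin, the differences give:
  35·a + 10·b = +0.02
  (-170)·a + (-65)·b = -0.18
Eliminate b (×(-65) and ×10, subtract): -575·a = 0.500 → a = ∂z/∂x = -0.0008696
Back-substitute: b = ∂z/∂y = +0.005043.
|∇f| = √(-0.0008696² + 0.005043²) = 0.005117 m/m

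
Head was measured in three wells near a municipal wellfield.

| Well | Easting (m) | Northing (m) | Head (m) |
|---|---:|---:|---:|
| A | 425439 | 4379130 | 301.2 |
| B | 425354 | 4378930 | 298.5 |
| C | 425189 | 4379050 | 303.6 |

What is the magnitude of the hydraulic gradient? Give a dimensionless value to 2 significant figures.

0.026

Taking A as reference: B−A = (-85, -200, -2.7); C−A = (-250, -80, +2.4).
Determinant of the coordinate differences = (-85)·(-80) − (-250)·(-200) = -43200.
∂h/∂x = [(-2.7)·(-80) − (+2.4)·(-200)] / -43200 = -0.01611
∂h/∂y = [(-85)·(+2.4) − (-250)·(-2.7)] / -43200 = +0.02035
|∇h| = √(-0.01611² + 0.02035²) = 0.02595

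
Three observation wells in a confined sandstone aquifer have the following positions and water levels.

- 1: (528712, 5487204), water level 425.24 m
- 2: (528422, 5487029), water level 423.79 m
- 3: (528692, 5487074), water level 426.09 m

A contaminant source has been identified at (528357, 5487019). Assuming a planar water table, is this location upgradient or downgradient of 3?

Three-point gradient (reference 1): Δ to 2 = (-290, -175, -1.45), Δ to 3 = (-20, -130, +0.85).
∂h/∂x = +0.009861, ∂h/∂y = -0.008056 (det = 34200).
Head at (528357, 5487019) = 425.24 + (+0.009861)·(-355) + (-0.008056)·(-185) = 423.23 m.
That is lower than the 426.09 m at 3, so the point is downgradient.

downgradient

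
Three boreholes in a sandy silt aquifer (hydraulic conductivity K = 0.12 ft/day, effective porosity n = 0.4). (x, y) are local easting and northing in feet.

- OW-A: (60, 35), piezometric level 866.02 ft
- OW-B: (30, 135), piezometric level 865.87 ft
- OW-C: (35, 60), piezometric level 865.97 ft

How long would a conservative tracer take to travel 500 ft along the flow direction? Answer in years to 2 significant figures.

With h = a·x + b·y + c and OW-A as origin, the differences give:
  (-30)·a + 100·b = -0.15
  (-25)·a + 25·b = -0.05
Eliminate b (×25 and ×100, subtract): 1750·a = 1.250 → a = ∂h/∂x = +0.0007143
Back-substitute: b = ∂h/∂y = -0.001286.
|∇h| = √(0.0007143² + -0.001286²) = 0.001471
Seepage velocity v = K·i/n = 0.12 × 0.001471 / 0.4 = 0.0004413 ft/day.
t = 500 / 0.0004413 = 1.133e+06 days = 3.1e+03 years.

3100 years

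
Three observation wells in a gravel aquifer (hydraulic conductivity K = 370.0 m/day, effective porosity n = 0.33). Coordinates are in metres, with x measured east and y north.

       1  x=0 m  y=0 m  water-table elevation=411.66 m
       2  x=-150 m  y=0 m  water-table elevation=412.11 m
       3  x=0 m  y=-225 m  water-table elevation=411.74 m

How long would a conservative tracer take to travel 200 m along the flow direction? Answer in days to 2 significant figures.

59 days

∂h/∂x = (412.11 − 411.66) / (-150 − 0) = -0.003000
∂h/∂y = (411.74 − 411.66) / (-225 − 0) = -0.0003556
|∇h| = √(-0.003000² + -0.0003556²) = 0.003021
Seepage velocity v = K·i/n = 370.0 × 0.003021 / 0.33 = 3.387 m/day.
t = 200 / 3.387 = 59.05 days.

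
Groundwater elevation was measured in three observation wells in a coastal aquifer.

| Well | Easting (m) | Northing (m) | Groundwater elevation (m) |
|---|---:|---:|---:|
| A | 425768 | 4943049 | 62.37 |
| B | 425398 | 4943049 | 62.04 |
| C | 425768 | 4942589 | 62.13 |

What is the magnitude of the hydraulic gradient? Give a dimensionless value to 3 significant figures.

0.00103

∂h/∂x = (62.04 − 62.37) / (425398 − 425768) = +0.0008919
∂h/∂y = (62.13 − 62.37) / (4942589 − 4943049) = +0.0005217
|∇h| = √(0.0008919² + 0.0005217²) = 0.001033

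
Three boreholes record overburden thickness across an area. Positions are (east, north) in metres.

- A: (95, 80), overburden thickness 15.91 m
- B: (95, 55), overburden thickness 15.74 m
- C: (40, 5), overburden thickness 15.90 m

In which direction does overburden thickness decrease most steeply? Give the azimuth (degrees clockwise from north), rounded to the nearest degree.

127°

Differences from A: to B (Δx, Δy, Δh) = (0, -25, -0.17); to C = (-55, -75, -0.01).
Solve a·Δx + b·Δy = Δd: det = 0·(-75) − (-55)·(-25) = -1375.
∂d/∂x = [(-0.17)·(-75) − (-0.01)·(-25)] / -1375 = -0.009091
∂d/∂y = [0·(-0.01) − (-55)·(-0.17)] / -1375 = +0.006800
Steepest decrease is along −∇f: components (+0.009091 E, -0.006800 N).
Azimuth = atan2(+0.009091, -0.006800) = 126.8° ≈ 127°.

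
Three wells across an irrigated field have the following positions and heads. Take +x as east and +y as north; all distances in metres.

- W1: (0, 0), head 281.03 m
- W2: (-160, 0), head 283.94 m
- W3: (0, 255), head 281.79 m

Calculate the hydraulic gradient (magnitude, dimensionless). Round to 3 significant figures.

∂h/∂x = (283.94 − 281.03) / (-160 − 0) = -0.01819
∂h/∂y = (281.79 − 281.03) / (255 − 0) = +0.002980
|∇h| = √(-0.01819² + 0.002980²) = 0.01843

0.0184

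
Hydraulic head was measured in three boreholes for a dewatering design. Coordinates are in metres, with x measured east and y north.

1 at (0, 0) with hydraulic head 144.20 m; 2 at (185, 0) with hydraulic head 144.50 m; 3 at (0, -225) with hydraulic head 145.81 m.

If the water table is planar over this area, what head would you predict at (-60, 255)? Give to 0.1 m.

∂h/∂x = (144.50 − 144.20) / (185 − 0) = +0.001622
∂h/∂y = (145.81 − 144.20) / (-225 − 0) = -0.007156
h(-60, 255) = 144.20 + (+0.001622)·(-60) + (-0.007156)·(255) = 144.20 -0.097 -1.825 = 142.278 m.

142.3 m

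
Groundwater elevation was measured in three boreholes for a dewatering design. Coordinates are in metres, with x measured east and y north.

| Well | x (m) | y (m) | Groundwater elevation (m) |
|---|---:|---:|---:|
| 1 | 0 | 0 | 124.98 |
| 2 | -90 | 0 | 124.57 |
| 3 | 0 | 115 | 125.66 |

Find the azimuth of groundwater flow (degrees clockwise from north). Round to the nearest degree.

∂h/∂x = (124.57 − 124.98) / (-90 − 0) = +0.004556
∂h/∂y = (125.66 − 124.98) / (115 − 0) = +0.005913
Flow direction (−∇h) has components (-0.004556 E, -0.005913 N).
Azimuth = atan2(E, N) = atan2(-0.004556, -0.005913) = 217.6° ≈ 218°.

218°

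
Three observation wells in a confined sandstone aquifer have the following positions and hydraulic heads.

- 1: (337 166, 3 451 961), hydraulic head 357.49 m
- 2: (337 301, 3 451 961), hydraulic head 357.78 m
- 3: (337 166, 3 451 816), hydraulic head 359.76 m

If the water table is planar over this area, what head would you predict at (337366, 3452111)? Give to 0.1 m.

355.6 m

∂h/∂x = (357.78 − 357.49) / (337301 − 337166) = +0.002148
∂h/∂y = (359.76 − 357.49) / (3451816 − 3451961) = -0.01566
h(337366, 3452111) = 357.49 + (+0.002148)·(200) + (-0.01566)·(150) = 357.49 +0.430 -2.348 = 355.571 m.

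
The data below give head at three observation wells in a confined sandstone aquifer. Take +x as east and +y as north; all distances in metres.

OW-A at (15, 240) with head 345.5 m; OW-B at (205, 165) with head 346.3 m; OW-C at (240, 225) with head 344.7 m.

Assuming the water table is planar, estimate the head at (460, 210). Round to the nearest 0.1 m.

343.9 m

Taking OW-A as reference: OW-B−OW-A = (190, -75, +0.8); OW-C−OW-A = (225, -15, -0.8).
Solve a·Δx + b·Δy = Δh: det = 190·(-15) − 225·(-75) = 14025.
∂h/∂x = [(+0.8)·(-15) − (-0.8)·(-75)] / 14025 = -0.005134
∂h/∂y = [190·(-0.8) − 225·(+0.8)] / 14025 = -0.02367
h(460, 210) = 345.5 + (-0.005134)·(445) + (-0.02367)·(-30) = 345.5 -2.284 +0.710 = 343.926 m.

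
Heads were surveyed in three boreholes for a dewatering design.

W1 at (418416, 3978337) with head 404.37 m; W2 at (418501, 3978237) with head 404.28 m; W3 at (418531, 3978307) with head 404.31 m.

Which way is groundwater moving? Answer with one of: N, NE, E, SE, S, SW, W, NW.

SE

Taking W1 as reference: W2−W1 = (85, -100, -0.09); W3−W1 = (115, -30, -0.06).
Solve a·Δx + b·Δy = Δh: det = 85·(-30) − 115·(-100) = 8950.
∂h/∂x = [(-0.09)·(-30) − (-0.06)·(-100)] / 8950 = -0.0003687
∂h/∂y = [85·(-0.06) − 115·(-0.09)] / 8950 = +0.0005866
Flow = −∇h = (+0.0003687 east, -0.0005866 north), which points southeast.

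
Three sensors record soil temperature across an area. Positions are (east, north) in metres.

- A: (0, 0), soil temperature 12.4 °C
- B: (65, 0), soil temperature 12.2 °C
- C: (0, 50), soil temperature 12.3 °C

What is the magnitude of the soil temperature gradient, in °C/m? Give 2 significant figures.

∂T/∂x = (12.2 − 12.4) / (65 − 0) = -0.003077
∂T/∂y = (12.3 − 12.4) / (50 − 0) = -0.002000
|∇f| = √(-0.003077² + -0.002000²) = 0.00367 °C/m

0.0037 °C/m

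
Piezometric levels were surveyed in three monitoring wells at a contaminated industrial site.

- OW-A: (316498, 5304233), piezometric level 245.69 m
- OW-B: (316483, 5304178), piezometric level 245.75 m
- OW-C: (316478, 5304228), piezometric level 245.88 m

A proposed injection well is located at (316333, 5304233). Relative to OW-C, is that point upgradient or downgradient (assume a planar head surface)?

upgradient

Taking OW-A as reference: OW-B−OW-A = (-15, -55, +0.06); OW-C−OW-A = (-20, -5, +0.19).
Solve a·Δx + b·Δy = Δh: det = (-15)·(-5) − (-20)·(-55) = -1025.
∂h/∂x = [(+0.06)·(-5) − (+0.19)·(-55)] / -1025 = -0.009902
∂h/∂y = [(-15)·(+0.19) − (-20)·(+0.06)] / -1025 = +0.001610
Head at (316333, 5304233) = 245.69 + (-0.009902)·(-165) + (+0.001610)·(0) = 247.32 m.
That is higher than the 245.88 m at OW-C, so the point is upgradient.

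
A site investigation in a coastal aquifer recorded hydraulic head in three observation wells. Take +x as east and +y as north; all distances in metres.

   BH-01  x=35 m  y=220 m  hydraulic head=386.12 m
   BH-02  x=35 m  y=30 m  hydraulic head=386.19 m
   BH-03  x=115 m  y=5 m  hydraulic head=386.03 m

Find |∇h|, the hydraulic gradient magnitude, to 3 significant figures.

Differences from BH-01: to BH-02 (Δx, Δy, Δh) = (0, -190, +0.07); to BH-03 = (80, -215, -0.09).
Solve a·Δx + b·Δy = Δh: det = 0·(-215) − 80·(-190) = 15200.
∂h/∂x = [(+0.07)·(-215) − (-0.09)·(-190)] / 15200 = -0.002115
∂h/∂y = [0·(-0.09) − 80·(+0.07)] / 15200 = -0.0003684
|∇h| = √(-0.002115² + -0.0003684²) = 0.002147

0.00215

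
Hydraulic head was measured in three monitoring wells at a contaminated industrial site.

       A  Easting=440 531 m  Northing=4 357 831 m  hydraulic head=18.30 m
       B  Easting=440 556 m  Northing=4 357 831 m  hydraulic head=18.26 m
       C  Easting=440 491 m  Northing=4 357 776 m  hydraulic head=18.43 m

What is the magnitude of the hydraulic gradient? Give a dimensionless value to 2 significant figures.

Taking A as reference: B−A = (25, 0, -0.04); C−A = (-40, -55, +0.13).
Solve a·Δx + b·Δy = Δh: det = 25·(-55) − (-40)·0 = -1375.
∂h/∂x = [(-0.04)·(-55) − (+0.13)·0] / -1375 = -0.001600
∂h/∂y = [25·(+0.13) − (-40)·(-0.04)] / -1375 = -0.001200
|∇h| = √(-0.001600² + -0.001200²) = 0.002

0.0020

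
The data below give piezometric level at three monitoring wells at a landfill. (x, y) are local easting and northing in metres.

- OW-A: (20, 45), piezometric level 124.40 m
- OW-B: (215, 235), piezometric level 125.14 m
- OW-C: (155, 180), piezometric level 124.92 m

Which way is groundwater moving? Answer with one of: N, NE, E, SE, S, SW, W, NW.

Taking OW-A as reference: OW-B−OW-A = (195, 190, +0.74); OW-C−OW-A = (135, 135, +0.52).
Solve a·Δx + b·Δy = Δh: det = 195·135 − 135·190 = 675.
∂h/∂x = [(+0.74)·135 − (+0.52)·190] / 675 = +0.001630
∂h/∂y = [195·(+0.52) − 135·(+0.74)] / 675 = +0.002222
Flow = −∇h = (-0.001630 east, -0.002222 north), which points southwest.

SW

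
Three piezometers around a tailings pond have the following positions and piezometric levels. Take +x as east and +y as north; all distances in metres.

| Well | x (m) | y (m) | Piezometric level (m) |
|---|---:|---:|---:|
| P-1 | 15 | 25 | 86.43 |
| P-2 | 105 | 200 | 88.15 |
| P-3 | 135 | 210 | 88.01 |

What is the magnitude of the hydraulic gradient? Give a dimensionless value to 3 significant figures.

0.0176

With h = a·x + b·y + c and P-1 as origin, the differences give:
  90·a + 175·b = +1.72
  120·a + 185·b = +1.58
Eliminate b (×185 and ×175, subtract): -4350·a = 41.700 → a = ∂h/∂x = -0.009586
Back-substitute: b = ∂h/∂y = +0.01476.
|∇h| = √(-0.009586² + 0.01476²) = 0.0176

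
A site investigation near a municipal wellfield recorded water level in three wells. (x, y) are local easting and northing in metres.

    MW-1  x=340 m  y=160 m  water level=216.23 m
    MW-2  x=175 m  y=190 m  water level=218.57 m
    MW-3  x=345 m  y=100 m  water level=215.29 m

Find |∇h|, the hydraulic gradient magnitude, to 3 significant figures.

With h = a·x + b·y + c and MW-1 as origin, the differences give:
  (-165)·a + 30·b = +2.34
  5·a + (-60)·b = -0.94
Eliminate b (×(-60) and ×30, subtract): 9750·a = -112.200 → a = ∂h/∂x = -0.01151
Back-substitute: b = ∂h/∂y = +0.01471.
|∇h| = √(-0.01151² + 0.01471²) = 0.01868

0.0187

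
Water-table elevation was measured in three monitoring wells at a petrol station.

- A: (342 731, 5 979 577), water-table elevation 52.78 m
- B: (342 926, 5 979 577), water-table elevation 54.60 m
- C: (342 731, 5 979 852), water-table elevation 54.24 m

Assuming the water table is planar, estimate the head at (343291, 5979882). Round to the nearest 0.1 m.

59.6 m

∂h/∂x = (54.60 − 52.78) / (342926 − 342731) = +0.009333
∂h/∂y = (54.24 − 52.78) / (5979852 − 5979577) = +0.005309
h(343291, 5979882) = 52.78 + (+0.009333)·(560) + (+0.005309)·(305) = 52.78 +5.227 +1.619 = 59.626 m.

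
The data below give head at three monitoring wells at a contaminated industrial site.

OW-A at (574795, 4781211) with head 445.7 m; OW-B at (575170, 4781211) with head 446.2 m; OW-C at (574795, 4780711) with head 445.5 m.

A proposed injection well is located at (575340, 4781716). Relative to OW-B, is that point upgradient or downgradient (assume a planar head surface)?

∂h/∂x = (446.2 − 445.7) / (575170 − 574795) = +0.001333
∂h/∂y = (445.5 − 445.7) / (4780711 − 4781211) = +0.0004000
Head at (575340, 4781716) = 445.7 + (+0.001333)·(545) + (+0.0004000)·(505) = 446.63 m.
That is higher than the 446.2 m at OW-B, so the point is upgradient.

upgradient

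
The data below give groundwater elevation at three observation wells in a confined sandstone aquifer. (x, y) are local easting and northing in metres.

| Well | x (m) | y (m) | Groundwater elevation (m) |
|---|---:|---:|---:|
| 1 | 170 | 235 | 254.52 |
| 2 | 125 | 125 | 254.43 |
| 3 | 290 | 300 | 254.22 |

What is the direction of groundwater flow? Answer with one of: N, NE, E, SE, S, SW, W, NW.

Taking 1 as reference: 2−1 = (-45, -110, -0.09); 3−1 = (120, 65, -0.30).
Determinant of the coordinate differences = (-45)·65 − 120·(-110) = 10275.
∂h/∂x = [(-0.09)·65 − (-0.30)·(-110)] / 10275 = -0.003781
∂h/∂y = [(-45)·(-0.30) − 120·(-0.09)] / 10275 = +0.002365
Flow = −∇h = (+0.003781 east, -0.002365 north), which points southeast.

SE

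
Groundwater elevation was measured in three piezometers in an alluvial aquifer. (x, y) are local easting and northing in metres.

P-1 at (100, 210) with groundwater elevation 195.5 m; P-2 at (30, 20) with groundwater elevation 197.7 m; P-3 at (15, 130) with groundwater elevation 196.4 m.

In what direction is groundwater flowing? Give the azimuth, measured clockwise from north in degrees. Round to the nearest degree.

Differences from P-1: to P-2 (Δx, Δy, Δh) = (-70, -190, +2.2); to P-3 = (-85, -80, +0.9).
Determinant of the coordinate differences = (-70)·(-80) − (-85)·(-190) = -10550.
∂h/∂x = [(+2.2)·(-80) − (+0.9)·(-190)] / -10550 = +0.0004739
∂h/∂y = [(-70)·(+0.9) − (-85)·(+2.2)] / -10550 = -0.01175
Flow direction (−∇h) has components (-0.0004739 E, +0.01175 N).
Azimuth = atan2(E, N) = atan2(-0.0004739, +0.01175) = 357.7° ≈ 358°.

358°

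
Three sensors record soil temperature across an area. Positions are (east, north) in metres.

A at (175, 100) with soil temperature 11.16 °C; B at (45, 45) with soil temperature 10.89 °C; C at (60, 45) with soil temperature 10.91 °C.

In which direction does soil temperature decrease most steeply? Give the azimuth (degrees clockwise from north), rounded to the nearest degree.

217°

Differences from A: to B (Δx, Δy, Δh) = (-130, -55, -0.27); to C = (-115, -55, -0.25).
Determinant of the coordinate differences = (-130)·(-55) − (-115)·(-55) = 825.
∂T/∂x = [(-0.27)·(-55) − (-0.25)·(-55)] / 825 = +0.001333
∂T/∂y = [(-130)·(-0.25) − (-115)·(-0.27)] / 825 = +0.001758
Steepest decrease is along −∇f: components (-0.001333 E, -0.001758 N).
Azimuth = atan2(-0.001333, -0.001758) = 217.2° ≈ 217°.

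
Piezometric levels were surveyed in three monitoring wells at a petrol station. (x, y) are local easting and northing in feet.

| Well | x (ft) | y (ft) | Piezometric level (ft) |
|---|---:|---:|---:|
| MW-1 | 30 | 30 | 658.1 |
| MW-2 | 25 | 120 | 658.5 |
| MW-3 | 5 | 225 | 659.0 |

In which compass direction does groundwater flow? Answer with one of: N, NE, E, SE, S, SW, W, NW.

SE

With h = a·x + b·y + c and MW-1 as origin, the differences give:
  (-5)·a + 90·b = +0.4
  (-25)·a + 195·b = +0.9
Eliminate b (×195 and ×90, subtract): 1275·a = -3.00 → a = ∂h/∂x = -0.002353
Back-substitute: b = ∂h/∂y = +0.004314.
Flow = −∇h = (+0.002353 east, -0.004314 north), which points southeast.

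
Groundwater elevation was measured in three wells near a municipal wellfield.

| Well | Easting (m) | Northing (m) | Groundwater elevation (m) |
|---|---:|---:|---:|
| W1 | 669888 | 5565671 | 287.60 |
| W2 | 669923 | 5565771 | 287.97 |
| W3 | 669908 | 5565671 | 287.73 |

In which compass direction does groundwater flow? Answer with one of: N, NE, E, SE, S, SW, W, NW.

W

Differences from W1: to W2 (Δx, Δy, Δh) = (35, 100, +0.37); to W3 = (20, 0, +0.13).
Solve a·Δx + b·Δy = Δh: det = 35·0 − 20·100 = -2000.
∂h/∂x = [(+0.37)·0 − (+0.13)·100] / -2000 = +0.006500
∂h/∂y = [35·(+0.13) − 20·(+0.37)] / -2000 = +0.001425
Flow = −∇h = (-0.006500 east, -0.001425 north), which points west.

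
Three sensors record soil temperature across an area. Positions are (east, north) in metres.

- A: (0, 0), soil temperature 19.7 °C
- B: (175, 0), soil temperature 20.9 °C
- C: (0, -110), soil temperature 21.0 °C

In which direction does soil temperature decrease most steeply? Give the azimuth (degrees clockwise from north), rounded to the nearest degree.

330°

∂T/∂x = (20.9 − 19.7) / (175 − 0) = +0.006857
∂T/∂y = (21.0 − 19.7) / (-110 − 0) = -0.01182
Steepest decrease is along −∇f: components (-0.006857 E, +0.01182 N).
Azimuth = atan2(-0.006857, +0.01182) = 329.9° ≈ 330°.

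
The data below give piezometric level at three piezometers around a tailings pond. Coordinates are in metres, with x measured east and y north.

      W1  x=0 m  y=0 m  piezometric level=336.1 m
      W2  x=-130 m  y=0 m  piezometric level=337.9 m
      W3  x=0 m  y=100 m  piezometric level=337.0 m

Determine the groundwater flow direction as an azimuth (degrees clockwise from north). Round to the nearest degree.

123°

∂h/∂x = (337.9 − 336.1) / (-130 − 0) = -0.01385
∂h/∂y = (337.0 − 336.1) / (100 − 0) = +0.009000
Flow direction (−∇h) has components (+0.01385 E, -0.009000 N).
Azimuth = atan2(E, N) = atan2(+0.01385, -0.009000) = 123.0° ≈ 123°.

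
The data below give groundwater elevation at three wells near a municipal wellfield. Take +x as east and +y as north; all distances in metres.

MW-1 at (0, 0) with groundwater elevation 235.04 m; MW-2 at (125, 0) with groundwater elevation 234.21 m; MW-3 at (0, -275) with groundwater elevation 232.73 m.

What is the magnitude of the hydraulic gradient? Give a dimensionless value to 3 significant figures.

∂h/∂x = (234.21 − 235.04) / (125 − 0) = -0.006640
∂h/∂y = (232.73 − 235.04) / (-275 − 0) = +0.008400
|∇h| = √(-0.006640² + 0.008400²) = 0.01071

0.0107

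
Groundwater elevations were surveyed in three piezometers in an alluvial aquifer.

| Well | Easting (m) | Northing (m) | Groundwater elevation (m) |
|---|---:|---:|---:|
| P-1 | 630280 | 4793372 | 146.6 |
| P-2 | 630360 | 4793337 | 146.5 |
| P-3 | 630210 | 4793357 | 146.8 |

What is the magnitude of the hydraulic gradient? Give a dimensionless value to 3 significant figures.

Differences from P-1: to P-2 (Δx, Δy, Δh) = (80, -35, -0.1); to P-3 = (-70, -15, +0.2).
Determinant of the coordinate differences = 80·(-15) − (-70)·(-35) = -3650.
∂h/∂x = [(-0.1)·(-15) − (+0.2)·(-35)] / -3650 = -0.002329
∂h/∂y = [80·(+0.2) − (-70)·(-0.1)] / -3650 = -0.002466
|∇h| = √(-0.002329² + -0.002466²) = 0.003392

0.00339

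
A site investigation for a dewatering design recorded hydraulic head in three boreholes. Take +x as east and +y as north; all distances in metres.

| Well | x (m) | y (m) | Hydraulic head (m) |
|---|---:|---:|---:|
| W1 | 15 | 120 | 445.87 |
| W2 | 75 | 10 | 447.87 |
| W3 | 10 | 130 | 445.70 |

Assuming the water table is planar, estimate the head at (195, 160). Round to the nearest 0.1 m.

With h = a·x + b·y + c and W1 as origin, the differences give:
  60·a + (-110)·b = +2.00
  (-5)·a + 10·b = -0.17
Eliminate b (×10 and ×(-110), subtract): 50·a = 1.300 → a = ∂h/∂x = +0.02600
Back-substitute: b = ∂h/∂y = -0.004000.
h(195, 160) = 445.87 + (+0.02600)·(180) + (-0.004000)·(40) = 445.87 +4.680 -0.160 = 450.390 m.

450.4 m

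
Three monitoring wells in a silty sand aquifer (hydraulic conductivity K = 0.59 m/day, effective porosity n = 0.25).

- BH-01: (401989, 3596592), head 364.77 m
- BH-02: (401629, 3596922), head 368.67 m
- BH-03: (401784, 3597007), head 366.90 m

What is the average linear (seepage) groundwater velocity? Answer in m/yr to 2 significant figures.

9.7 m/yr

Differences from BH-01: to BH-02 (Δx, Δy, Δh) = (-360, 330, +3.90); to BH-03 = (-205, 415, +2.13).
Solve a·Δx + b·Δy = Δh: det = (-360)·415 − (-205)·330 = -81750.
∂h/∂x = [(+3.90)·415 − (+2.13)·330] / -81750 = -0.01120
∂h/∂y = [(-360)·(+2.13) − (-205)·(+3.90)] / -81750 = -0.0004000
|∇h| = √(-0.01120² + -0.0004000²) = 0.01121
Seepage velocity v = K·i/n = 0.59 × 0.01121 / 0.25 = 0.02646 m/day = 9.665 m/yr.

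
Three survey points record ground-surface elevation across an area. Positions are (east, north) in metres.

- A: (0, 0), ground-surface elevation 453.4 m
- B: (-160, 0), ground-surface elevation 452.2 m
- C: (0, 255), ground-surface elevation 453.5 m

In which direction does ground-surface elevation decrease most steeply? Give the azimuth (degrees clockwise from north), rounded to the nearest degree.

∂z/∂x = (452.2 − 453.4) / (-160 − 0) = +0.007500
∂z/∂y = (453.5 − 453.4) / (255 − 0) = +0.0003922
Steepest decrease is along −∇f: components (-0.007500 E, -0.0003922 N).
Azimuth = atan2(-0.007500, -0.0003922) = 267.0° ≈ 267°.

267°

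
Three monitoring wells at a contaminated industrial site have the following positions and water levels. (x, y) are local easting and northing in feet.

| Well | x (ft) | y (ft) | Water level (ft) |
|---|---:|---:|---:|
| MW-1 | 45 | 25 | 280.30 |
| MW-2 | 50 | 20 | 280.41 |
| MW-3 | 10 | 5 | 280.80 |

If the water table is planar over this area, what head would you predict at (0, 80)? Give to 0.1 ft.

Taking MW-1 as reference: MW-2−MW-1 = (5, -5, +0.11); MW-3−MW-1 = (-35, -20, +0.50).
Determinant of the coordinate differences = 5·(-20) − (-35)·(-5) = -275.
∂h/∂x = [(+0.11)·(-20) − (+0.50)·(-5)] / -275 = -0.001091
∂h/∂y = [5·(+0.50) − (-35)·(+0.11)] / -275 = -0.02309
h(0, 80) = 280.30 + (-0.001091)·(-45) + (-0.02309)·(55) = 280.30 +0.049 -1.270 = 279.079 ft.

279.1 ft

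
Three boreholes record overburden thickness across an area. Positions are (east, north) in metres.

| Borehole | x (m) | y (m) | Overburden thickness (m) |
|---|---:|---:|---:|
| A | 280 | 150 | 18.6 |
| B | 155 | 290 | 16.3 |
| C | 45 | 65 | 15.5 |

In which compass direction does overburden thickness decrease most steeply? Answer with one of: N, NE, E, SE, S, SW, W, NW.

Taking A as reference: B−A = (-125, 140, -2.3); C−A = (-235, -85, -3.1).
Solve a·Δx + b·Δy = Δd: det = (-125)·(-85) − (-235)·140 = 43525.
∂d/∂x = [(-2.3)·(-85) − (-3.1)·140] / 43525 = +0.01446
∂d/∂y = [(-125)·(-3.1) − (-235)·(-2.3)] / 43525 = -0.003515
Steepest decrease is along −∇f = (-0.01446 E, +0.003515 N) → west.

W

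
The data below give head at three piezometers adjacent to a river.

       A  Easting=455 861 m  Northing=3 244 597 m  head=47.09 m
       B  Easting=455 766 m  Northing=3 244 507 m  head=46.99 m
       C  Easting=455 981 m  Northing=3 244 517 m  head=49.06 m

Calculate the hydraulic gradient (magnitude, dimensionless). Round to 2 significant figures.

Three-point gradient (reference A): Δ to B = (-95, -90, -0.10), Δ to C = (120, -80, +1.97).
∂h/∂x = +0.01007, ∂h/∂y = -0.009519 (det = 18400).
|∇h| = √(0.01007² + -0.009519²) = 0.01386

0.014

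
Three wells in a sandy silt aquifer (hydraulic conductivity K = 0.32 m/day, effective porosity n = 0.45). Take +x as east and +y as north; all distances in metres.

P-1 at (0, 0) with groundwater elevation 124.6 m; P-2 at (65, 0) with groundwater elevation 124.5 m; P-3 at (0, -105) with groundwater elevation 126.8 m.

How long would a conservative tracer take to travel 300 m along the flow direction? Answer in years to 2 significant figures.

∂h/∂x = (124.5 − 124.6) / (65 − 0) = -0.001538
∂h/∂y = (126.8 − 124.6) / (-105 − 0) = -0.02095
|∇h| = √(-0.001538² + -0.02095²) = 0.02101
Seepage velocity v = K·i/n = 0.32 × 0.02101 / 0.45 = 0.01494 m/day.
t = 300 / 0.01494 = 2.008e+04 days = 55 years.

55 years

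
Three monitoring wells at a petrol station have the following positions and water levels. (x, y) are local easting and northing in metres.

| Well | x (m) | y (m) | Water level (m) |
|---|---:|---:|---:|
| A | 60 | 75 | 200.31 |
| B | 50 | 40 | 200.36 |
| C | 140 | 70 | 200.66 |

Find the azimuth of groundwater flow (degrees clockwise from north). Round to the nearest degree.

Differences from A: to B (Δx, Δy, Δh) = (-10, -35, +0.05); to C = (80, -5, +0.35).
Determinant of the coordinate differences = (-10)·(-5) − 80·(-35) = 2850.
∂h/∂x = [(+0.05)·(-5) − (+0.35)·(-35)] / 2850 = +0.004211
∂h/∂y = [(-10)·(+0.35) − 80·(+0.05)] / 2850 = -0.002632
Flow direction (−∇h) has components (-0.004211 E, +0.002632 N).
Azimuth = atan2(E, N) = atan2(-0.004211, +0.002632) = 302.0° ≈ 302°.

302°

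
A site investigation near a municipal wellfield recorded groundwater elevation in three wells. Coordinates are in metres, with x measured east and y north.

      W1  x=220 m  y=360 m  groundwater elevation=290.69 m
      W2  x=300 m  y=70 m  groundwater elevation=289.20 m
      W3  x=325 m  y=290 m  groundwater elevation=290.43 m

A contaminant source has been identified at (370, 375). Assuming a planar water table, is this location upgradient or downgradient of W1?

With h = a·x + b·y + c and W1 as origin, the differences give:
  80·a + (-290)·b = -1.49
  105·a + (-70)·b = -0.26
Eliminate b (×(-70) and ×(-290), subtract): 24850·a = 28.900 → a = ∂h/∂x = +0.001163
Back-substitute: b = ∂h/∂y = +0.005459.
Head at (370, 375) = 290.69 + (+0.001163)·(150) + (+0.005459)·(15) = 290.95 m.
That is higher than the 290.69 m at W1, so the point is upgradient.

upgradient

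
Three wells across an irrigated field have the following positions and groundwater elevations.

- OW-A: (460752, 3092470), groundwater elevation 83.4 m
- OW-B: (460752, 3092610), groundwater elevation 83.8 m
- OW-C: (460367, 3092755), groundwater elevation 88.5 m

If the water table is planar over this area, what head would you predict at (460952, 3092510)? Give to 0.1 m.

With h = a·x + b·y + c and OW-A as origin, the differences give:
  0·a + 140·b = +0.4
  (-385)·a + 285·b = +5.1
Eliminate b (×285 and ×140, subtract): 53900·a = -600.00 → a = ∂h/∂x = -0.01113
Back-substitute: b = ∂h/∂y = +0.002857.
h(460952, 3092510) = 83.4 + (-0.01113)·(200) + (+0.002857)·(40) = 83.4 -2.226 +0.114 = 81.288 m.

81.3 m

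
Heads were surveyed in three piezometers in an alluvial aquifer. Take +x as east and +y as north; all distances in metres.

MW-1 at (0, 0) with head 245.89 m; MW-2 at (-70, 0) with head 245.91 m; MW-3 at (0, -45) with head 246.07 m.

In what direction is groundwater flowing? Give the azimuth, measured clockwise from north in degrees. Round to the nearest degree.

∂h/∂x = (245.91 − 245.89) / (-70 − 0) = -0.0002857
∂h/∂y = (246.07 − 245.89) / (-45 − 0) = -0.004000
Flow direction (−∇h) has components (+0.0002857 E, +0.004000 N).
Azimuth = atan2(E, N) = atan2(+0.0002857, +0.004000) = 4.1° ≈ 004°.

004°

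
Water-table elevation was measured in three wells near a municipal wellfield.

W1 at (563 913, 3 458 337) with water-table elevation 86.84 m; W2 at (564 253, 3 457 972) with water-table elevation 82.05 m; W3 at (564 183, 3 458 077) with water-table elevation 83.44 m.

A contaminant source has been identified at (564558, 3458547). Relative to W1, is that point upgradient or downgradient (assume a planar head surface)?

upgradient

With h = a·x + b·y + c and W1 as origin, the differences give:
  340·a + (-365)·b = -4.79
  270·a + (-260)·b = -3.40
Eliminate b (×(-260) and ×(-365), subtract): 10150·a = 4.400 → a = ∂h/∂x = +0.0004335
Back-substitute: b = ∂h/∂y = +0.01353.
Head at (564558, 3458547) = 86.84 + (+0.0004335)·(645) + (+0.01353)·(210) = 89.96 m.
That is higher than the 86.84 m at W1, so the point is upgradient.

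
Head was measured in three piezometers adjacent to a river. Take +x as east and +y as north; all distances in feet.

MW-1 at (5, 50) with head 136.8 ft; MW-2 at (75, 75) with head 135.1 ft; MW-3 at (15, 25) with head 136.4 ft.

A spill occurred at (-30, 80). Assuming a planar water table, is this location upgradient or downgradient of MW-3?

With h = a·x + b·y + c and MW-1 as origin, the differences give:
  70·a + 25·b = -1.7
  10·a + (-25)·b = -0.4
Eliminate b (×(-25) and ×25, subtract): -2000·a = 52.50 → a = ∂h/∂x = -0.02625
Back-substitute: b = ∂h/∂y = +0.005500.
Head at (-30, 80) = 136.8 + (-0.02625)·(-35) + (+0.005500)·(30) = 137.88 ft.
That is higher than the 136.4 ft at MW-3, so the point is upgradient.

upgradient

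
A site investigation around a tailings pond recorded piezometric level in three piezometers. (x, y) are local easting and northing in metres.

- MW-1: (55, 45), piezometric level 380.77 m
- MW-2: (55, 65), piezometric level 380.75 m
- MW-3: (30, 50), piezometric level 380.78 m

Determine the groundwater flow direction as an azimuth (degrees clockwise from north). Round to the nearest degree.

Differences from MW-1: to MW-2 (Δx, Δy, Δh) = (0, 20, -0.02); to MW-3 = (-25, 5, +0.01).
Determinant of the coordinate differences = 0·5 − (-25)·20 = 500.
∂h/∂x = [(-0.02)·5 − (+0.01)·20] / 500 = -0.0006000
∂h/∂y = [0·(+0.01) − (-25)·(-0.02)] / 500 = -0.0010000
Flow direction (−∇h) has components (+0.0006000 E, +0.0010000 N).
Azimuth = atan2(E, N) = atan2(+0.0006000, +0.0010000) = 31.0° ≈ 031°.

031°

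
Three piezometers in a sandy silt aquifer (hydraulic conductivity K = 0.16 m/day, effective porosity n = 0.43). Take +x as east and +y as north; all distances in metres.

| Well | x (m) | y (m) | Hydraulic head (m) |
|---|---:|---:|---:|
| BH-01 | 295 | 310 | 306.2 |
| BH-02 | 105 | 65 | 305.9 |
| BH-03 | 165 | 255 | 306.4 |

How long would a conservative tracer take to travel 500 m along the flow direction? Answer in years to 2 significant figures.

780 years

Differences from BH-01: to BH-02 (Δx, Δy, Δh) = (-190, -245, -0.3); to BH-03 = (-130, -55, +0.2).
Solve a·Δx + b·Δy = Δh: det = (-190)·(-55) − (-130)·(-245) = -21400.
∂h/∂x = [(-0.3)·(-55) − (+0.2)·(-245)] / -21400 = -0.003061
∂h/∂y = [(-190)·(+0.2) − (-130)·(-0.3)] / -21400 = +0.003598
|∇h| = √(-0.003061² + 0.003598²) = 0.004724
Seepage velocity v = K·i/n = 0.16 × 0.004724 / 0.43 = 0.001758 m/day.
t = 500 / 0.001758 = 2.844e+05 days = 779 years.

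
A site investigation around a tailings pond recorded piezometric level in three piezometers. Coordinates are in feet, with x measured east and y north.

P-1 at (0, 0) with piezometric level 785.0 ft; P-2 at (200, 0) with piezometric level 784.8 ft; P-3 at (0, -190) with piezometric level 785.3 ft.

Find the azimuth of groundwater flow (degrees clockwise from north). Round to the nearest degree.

∂h/∂x = (784.8 − 785.0) / (200 − 0) = -0.001000
∂h/∂y = (785.3 − 785.0) / (-190 − 0) = -0.001579
Flow direction (−∇h) has components (+0.001000 E, +0.001579 N).
Azimuth = atan2(E, N) = atan2(+0.001000, +0.001579) = 32.3° ≈ 032°.

032°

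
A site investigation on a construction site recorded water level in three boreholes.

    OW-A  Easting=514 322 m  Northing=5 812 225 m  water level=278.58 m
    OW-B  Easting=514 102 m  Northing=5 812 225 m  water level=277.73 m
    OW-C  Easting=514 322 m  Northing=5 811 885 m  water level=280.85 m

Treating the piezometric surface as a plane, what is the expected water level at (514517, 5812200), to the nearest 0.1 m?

∂h/∂x = (277.73 − 278.58) / (514102 − 514322) = +0.003864
∂h/∂y = (280.85 − 278.58) / (5811885 − 5812225) = -0.006676
h(514517, 5812200) = 278.58 + (+0.003864)·(195) + (-0.006676)·(-25) = 278.58 +0.753 +0.167 = 279.500 m.

279.5 m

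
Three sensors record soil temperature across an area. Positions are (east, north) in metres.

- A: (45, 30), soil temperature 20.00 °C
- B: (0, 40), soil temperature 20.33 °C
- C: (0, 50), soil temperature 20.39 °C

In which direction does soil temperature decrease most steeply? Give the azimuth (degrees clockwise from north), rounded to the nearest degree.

135°

Differences from A: to B (Δx, Δy, Δh) = (-45, 10, +0.33); to C = (-45, 20, +0.39).
Solve a·Δx + b·Δy = ΔT: det = (-45)·20 − (-45)·10 = -450.
∂T/∂x = [(+0.33)·20 − (+0.39)·10] / -450 = -0.006000
∂T/∂y = [(-45)·(+0.39) − (-45)·(+0.33)] / -450 = +0.006000
Steepest decrease is along −∇f: components (+0.006000 E, -0.006000 N).
Azimuth = atan2(+0.006000, -0.006000) = 135.0° ≈ 135°.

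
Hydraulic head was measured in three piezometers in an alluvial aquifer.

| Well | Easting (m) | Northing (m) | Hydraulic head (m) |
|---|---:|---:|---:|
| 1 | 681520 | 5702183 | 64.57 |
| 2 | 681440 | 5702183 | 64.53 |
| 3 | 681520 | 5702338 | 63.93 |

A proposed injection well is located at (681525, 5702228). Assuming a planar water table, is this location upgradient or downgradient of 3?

upgradient

∂h/∂x = (64.53 − 64.57) / (681440 − 681520) = +0.0005000
∂h/∂y = (63.93 − 64.57) / (5702338 − 5702183) = -0.004129
Head at (681525, 5702228) = 64.57 + (+0.0005000)·(5) + (-0.004129)·(45) = 64.39 m.
That is higher than the 63.93 m at 3, so the point is upgradient.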